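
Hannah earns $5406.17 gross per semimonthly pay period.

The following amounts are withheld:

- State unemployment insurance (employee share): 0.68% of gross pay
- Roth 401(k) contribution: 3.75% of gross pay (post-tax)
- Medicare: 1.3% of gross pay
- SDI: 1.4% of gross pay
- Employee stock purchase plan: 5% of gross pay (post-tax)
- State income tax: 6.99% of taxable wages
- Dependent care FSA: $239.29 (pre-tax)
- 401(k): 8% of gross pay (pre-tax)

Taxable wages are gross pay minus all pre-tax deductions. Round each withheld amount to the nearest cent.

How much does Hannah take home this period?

$3747.69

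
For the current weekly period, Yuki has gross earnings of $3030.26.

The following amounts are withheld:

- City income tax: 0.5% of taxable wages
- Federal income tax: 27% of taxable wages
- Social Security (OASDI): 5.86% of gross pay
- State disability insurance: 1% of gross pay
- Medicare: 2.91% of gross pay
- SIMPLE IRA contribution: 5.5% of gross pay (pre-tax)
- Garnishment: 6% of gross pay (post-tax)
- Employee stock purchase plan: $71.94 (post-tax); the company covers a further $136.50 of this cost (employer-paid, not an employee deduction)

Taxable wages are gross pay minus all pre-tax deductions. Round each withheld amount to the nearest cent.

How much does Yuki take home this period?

SIMPLE IRA contribution: $3030.26 × 0.055 = $166.66
Taxable wages = $3030.26 − $166.66 = $2863.60
City income tax: $2863.60 × 0.005 = $14.32
Federal income tax: $2863.60 × 0.27 = $773.17
State disability insurance: $3030.26 × 0.01 = $30.30
Social Security (OASDI): $3030.26 × 0.0586 = $177.57
Medicare: $3030.26 × 0.0291 = $88.18
Employee stock purchase plan: $71.94
Garnishment: $3030.26 × 0.06 = $181.82
(Employer's $136.50 toward employee stock purchase plan is not withheld from the employee.)
Total deductions = $166.66 + $14.32 + $773.17 + $30.30 + $177.57 + $88.18 + $71.94 + $181.82 = $1503.96
Net pay = $3030.26 − $1503.96 = $1526.30

$1526.30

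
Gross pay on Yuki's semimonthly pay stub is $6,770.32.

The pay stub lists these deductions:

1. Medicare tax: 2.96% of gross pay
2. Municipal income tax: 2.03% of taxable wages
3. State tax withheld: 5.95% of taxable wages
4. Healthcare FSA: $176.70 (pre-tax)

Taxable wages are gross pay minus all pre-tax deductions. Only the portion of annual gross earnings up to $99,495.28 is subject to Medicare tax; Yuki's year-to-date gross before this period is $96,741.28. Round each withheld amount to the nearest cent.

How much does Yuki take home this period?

$5,985.93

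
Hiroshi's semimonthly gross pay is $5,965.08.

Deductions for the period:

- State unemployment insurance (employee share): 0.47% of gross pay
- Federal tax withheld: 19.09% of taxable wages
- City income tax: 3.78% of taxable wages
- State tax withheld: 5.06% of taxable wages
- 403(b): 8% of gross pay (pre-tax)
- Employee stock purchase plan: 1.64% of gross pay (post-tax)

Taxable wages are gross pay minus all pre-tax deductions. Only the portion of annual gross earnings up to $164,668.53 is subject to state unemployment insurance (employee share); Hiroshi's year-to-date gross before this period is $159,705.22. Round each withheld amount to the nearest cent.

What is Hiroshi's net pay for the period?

$3,833.95

403(b): $5,965.08 × 0.08 = $477.21
Taxable wages = $5,965.08 − $477.21 = $5,487.87
City income tax: $5,487.87 × 0.0378 = $207.44
State tax withheld: $5,487.87 × 0.0506 = $277.69
Federal tax withheld: $5,487.87 × 0.1909 = $1,047.63
State unemployment insurance (employee share): only $164,668.53 − $159,705.22 = $4,963.31 of this check is subject → $4,963.31 × 0.0047 = $23.33
Employee stock purchase plan: $5,965.08 × 0.0164 = $97.83
Total deductions = $477.21 + $207.44 + $277.69 + $1,047.63 + $23.33 + $97.83 = $2,131.13
Net pay = $5,965.08 − $2,131.13 = $3,833.95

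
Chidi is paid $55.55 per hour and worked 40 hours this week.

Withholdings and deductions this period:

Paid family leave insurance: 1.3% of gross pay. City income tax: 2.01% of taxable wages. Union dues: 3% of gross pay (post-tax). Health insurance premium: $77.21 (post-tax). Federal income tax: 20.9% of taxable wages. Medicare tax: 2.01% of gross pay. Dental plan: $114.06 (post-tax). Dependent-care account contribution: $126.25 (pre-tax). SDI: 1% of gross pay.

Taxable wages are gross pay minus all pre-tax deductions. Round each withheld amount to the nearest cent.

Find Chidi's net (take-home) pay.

Gross pay: 40 × $55.55 = $2,222.00
Dependent-care account contribution: $126.25
Taxable wages = $2,222.00 − $126.25 = $2,095.75
Federal income tax: $2,095.75 × 0.209 = $438.01
City income tax: $2,095.75 × 0.0201 = $42.12
SDI: $2,222.00 × 0.01 = $22.22
Paid family leave insurance: $2,222.00 × 0.013 = $28.89
Medicare tax: $2,222.00 × 0.0201 = $44.66
Union dues: $2,222.00 × 0.03 = $66.66
Dental plan: $114.06
Health insurance premium: $77.21
Total deductions = $126.25 + $438.01 + $42.12 + $22.22 + $28.89 + $44.66 + $66.66 + $114.06 + $77.21 = $960.08
Net pay = $2,222.00 − $960.08 = $1,261.92

$1,261.92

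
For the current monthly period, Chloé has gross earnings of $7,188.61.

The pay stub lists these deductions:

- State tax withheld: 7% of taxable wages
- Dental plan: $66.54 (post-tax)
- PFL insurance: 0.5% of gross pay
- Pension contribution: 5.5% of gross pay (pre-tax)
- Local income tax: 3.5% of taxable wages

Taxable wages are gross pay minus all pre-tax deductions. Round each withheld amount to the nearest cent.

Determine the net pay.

$5,977.47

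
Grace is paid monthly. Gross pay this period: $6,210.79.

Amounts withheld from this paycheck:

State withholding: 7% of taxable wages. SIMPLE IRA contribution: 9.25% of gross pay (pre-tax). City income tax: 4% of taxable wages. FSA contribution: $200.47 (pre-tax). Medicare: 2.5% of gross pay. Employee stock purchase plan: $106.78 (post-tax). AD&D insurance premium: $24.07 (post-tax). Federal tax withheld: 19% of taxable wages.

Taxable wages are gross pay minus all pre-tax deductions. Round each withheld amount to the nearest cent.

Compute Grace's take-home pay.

$3,518.95

SIMPLE IRA contribution: $6,210.79 × 0.0925 = $574.50
FSA contribution: $200.47
Pre-tax total = $574.50 + $200.47 = $774.97
Taxable wages = $6,210.79 − $774.97 = $5,435.82
Federal tax withheld: $5,435.82 × 0.19 = $1,032.81
State withholding: $5,435.82 × 0.07 = $380.51
City income tax: $5,435.82 × 0.04 = $217.43
Medicare: $6,210.79 × 0.025 = $155.27
Employee stock purchase plan: $106.78
AD&D insurance premium: $24.07
Total deductions = $574.50 + $200.47 + $1,032.81 + $380.51 + $217.43 + $155.27 + $106.78 + $24.07 = $2,691.84
Net pay = $6,210.79 − $2,691.84 = $3,518.95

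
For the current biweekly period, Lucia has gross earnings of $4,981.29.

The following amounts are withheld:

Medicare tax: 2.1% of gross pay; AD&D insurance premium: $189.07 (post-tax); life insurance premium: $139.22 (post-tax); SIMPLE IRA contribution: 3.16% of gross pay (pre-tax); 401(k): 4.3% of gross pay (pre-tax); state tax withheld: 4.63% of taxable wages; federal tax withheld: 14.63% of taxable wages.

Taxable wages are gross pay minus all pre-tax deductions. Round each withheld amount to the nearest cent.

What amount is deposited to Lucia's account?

SIMPLE IRA contribution: $4,981.29 × 0.0316 = $157.41
401(k): $4,981.29 × 0.043 = $214.20
Pre-tax total = $157.41 + $214.20 = $371.61
Taxable wages = $4,981.29 − $371.61 = $4,609.68
Federal tax withheld: $4,609.68 × 0.1463 = $674.40
State tax withheld: $4,609.68 × 0.0463 = $213.43
Medicare tax: $4,981.29 × 0.021 = $104.61
AD&D insurance premium: $189.07
Life insurance premium: $139.22
Total deductions = $157.41 + $214.20 + $674.40 + $213.43 + $104.61 + $189.07 + $139.22 = $1,692.34
Net pay = $4,981.29 − $1,692.34 = $3,288.95

$3,288.95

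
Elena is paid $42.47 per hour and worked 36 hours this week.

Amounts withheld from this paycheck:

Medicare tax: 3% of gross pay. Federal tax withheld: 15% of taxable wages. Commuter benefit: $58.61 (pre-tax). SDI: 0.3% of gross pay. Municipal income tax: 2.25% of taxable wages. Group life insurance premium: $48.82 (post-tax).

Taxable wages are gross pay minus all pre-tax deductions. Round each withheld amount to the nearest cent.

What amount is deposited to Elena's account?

$1,117.40

Gross pay: 36 × $42.47 = $1,528.92
Commuter benefit: $58.61
Taxable wages = $1,528.92 − $58.61 = $1,470.31
Federal tax withheld: $1,470.31 × 0.15 = $220.55
Municipal income tax: $1,470.31 × 0.0225 = $33.08
SDI: $1,528.92 × 0.003 = $4.59
Medicare tax: $1,528.92 × 0.03 = $45.87
Group life insurance premium: $48.82
Total deductions = $58.61 + $220.55 + $33.08 + $4.59 + $45.87 + $48.82 = $411.52
Net pay = $1,528.92 − $411.52 = $1,117.40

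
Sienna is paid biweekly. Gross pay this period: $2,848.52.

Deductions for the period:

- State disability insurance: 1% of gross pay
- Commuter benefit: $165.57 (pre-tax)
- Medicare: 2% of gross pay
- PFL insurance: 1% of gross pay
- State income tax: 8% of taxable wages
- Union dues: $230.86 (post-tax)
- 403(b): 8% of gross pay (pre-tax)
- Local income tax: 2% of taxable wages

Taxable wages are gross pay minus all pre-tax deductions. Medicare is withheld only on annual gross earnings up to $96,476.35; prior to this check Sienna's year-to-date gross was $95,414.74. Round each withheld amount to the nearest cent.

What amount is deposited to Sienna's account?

$1,900.49

Commuter benefit: $165.57
403(b): $2,848.52 × 0.08 = $227.88
Pre-tax total = $165.57 + $227.88 = $393.45
Taxable wages = $2,848.52 − $393.45 = $2,455.07
State income tax: $2,455.07 × 0.08 = $196.41
Local income tax: $2,455.07 × 0.02 = $49.10
PFL insurance: $2,848.52 × 0.01 = $28.49
Medicare: only $96,476.35 − $95,414.74 = $1,061.61 of this check is subject → $1,061.61 × 0.02 = $21.23
State disability insurance: $2,848.52 × 0.01 = $28.49
Union dues: $230.86
Total deductions = $165.57 + $227.88 + $196.41 + $49.10 + $28.49 + $21.23 + $28.49 + $230.86 = $948.03
Net pay = $2,848.52 − $948.03 = $1,900.49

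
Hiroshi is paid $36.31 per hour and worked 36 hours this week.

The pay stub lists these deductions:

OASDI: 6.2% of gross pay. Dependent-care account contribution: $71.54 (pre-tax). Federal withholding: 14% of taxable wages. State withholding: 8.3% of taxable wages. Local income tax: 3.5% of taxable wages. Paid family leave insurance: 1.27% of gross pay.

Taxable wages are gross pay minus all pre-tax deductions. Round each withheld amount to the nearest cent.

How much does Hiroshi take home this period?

$819.18

Gross pay: 36 × $36.31 = $1,307.16
Dependent-care account contribution: $71.54
Taxable wages = $1,307.16 − $71.54 = $1,235.62
Federal withholding: $1,235.62 × 0.14 = $172.99
Local income tax: $1,235.62 × 0.035 = $43.25
State withholding: $1,235.62 × 0.083 = $102.56
Paid family leave insurance: $1,307.16 × 0.0127 = $16.60
OASDI: $1,307.16 × 0.062 = $81.04
Total deductions = $71.54 + $172.99 + $43.25 + $102.56 + $16.60 + $81.04 = $487.98
Net pay = $1,307.16 − $487.98 = $819.18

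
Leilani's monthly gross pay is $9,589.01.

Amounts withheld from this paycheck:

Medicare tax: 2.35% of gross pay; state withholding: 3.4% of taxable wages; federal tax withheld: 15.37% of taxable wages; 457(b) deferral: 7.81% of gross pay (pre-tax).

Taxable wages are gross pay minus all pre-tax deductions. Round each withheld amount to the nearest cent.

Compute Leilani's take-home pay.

$6,955.49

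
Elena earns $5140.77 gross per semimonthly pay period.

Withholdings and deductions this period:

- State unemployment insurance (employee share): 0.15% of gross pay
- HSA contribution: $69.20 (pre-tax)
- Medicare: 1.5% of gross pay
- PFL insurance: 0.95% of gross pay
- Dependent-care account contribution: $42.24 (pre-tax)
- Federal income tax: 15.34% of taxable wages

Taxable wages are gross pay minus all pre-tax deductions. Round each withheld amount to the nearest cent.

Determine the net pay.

$4124.17

Dependent-care account contribution: $42.24
HSA contribution: $69.20
Pre-tax total = $42.24 + $69.20 = $111.44
Taxable wages = $5140.77 − $111.44 = $5029.33
Federal income tax: $5029.33 × 0.1534 = $771.50
PFL insurance: $5140.77 × 0.0095 = $48.84
Medicare: $5140.77 × 0.015 = $77.11
State unemployment insurance (employee share): $5140.77 × 0.0015 = $7.71
Total deductions = $42.24 + $69.20 + $771.50 + $48.84 + $77.11 + $7.71 = $1016.60
Net pay = $5140.77 − $1016.60 = $4124.17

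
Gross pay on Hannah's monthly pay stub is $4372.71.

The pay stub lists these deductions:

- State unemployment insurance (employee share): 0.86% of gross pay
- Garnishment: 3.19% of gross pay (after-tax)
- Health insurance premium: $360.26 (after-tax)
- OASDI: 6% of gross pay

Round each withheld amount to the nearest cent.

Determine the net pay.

OASDI: $4372.71 × 0.06 = $262.36
State unemployment insurance (employee share): $4372.71 × 0.0086 = $37.61
Garnishment: $4372.71 × 0.0319 = $139.49
Health insurance premium: $360.26
Total deductions = $262.36 + $37.61 + $139.49 + $360.26 = $799.72
Net pay = $4372.71 − $799.72 = $3572.99

$3572.99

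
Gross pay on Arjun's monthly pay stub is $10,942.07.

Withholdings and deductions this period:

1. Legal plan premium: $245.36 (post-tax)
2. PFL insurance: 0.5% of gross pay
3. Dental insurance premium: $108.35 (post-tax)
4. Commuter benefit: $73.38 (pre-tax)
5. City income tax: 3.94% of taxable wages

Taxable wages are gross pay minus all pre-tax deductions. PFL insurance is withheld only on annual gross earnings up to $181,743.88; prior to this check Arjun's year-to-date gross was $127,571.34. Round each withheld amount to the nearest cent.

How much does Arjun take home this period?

Commuter benefit: $73.38
Taxable wages = $10,942.07 − $73.38 = $10,868.69
City income tax: $10,868.69 × 0.0394 = $428.23
PFL insurance: cap not yet reached, full $10,942.07 is subject → $10,942.07 × 0.005 = $54.71
Dental insurance premium: $108.35
Legal plan premium: $245.36
Total deductions = $73.38 + $428.23 + $54.71 + $108.35 + $245.36 = $910.03
Net pay = $10,942.07 − $910.03 = $10,032.04

$10,032.04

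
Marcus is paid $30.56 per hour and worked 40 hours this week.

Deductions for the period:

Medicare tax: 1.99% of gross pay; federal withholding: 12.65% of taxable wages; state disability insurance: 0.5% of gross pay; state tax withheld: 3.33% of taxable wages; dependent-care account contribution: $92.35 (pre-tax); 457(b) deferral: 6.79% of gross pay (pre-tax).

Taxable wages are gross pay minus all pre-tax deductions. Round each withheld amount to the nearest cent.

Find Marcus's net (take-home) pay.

Gross pay: 40 × $30.56 = $1,222.40
457(b) deferral: $1,222.40 × 0.0679 = $83.00
Dependent-care account contribution: $92.35
Pre-tax total = $83.00 + $92.35 = $175.35
Taxable wages = $1,222.40 − $175.35 = $1,047.05
Federal withholding: $1,047.05 × 0.1265 = $132.45
State tax withheld: $1,047.05 × 0.0333 = $34.87
Medicare tax: $1,222.40 × 0.0199 = $24.33
State disability insurance: $1,222.40 × 0.005 = $6.11
Total deductions = $83.00 + $92.35 + $132.45 + $34.87 + $24.33 + $6.11 = $373.11
Net pay = $1,222.40 − $373.11 = $849.29

$849.29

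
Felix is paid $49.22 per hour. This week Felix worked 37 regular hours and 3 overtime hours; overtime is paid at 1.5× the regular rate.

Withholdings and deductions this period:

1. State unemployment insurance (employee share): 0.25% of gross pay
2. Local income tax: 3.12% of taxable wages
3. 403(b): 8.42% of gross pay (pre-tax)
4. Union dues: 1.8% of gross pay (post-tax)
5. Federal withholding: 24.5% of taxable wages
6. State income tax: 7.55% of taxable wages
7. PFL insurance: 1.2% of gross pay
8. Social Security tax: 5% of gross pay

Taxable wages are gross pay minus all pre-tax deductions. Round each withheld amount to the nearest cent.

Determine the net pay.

$1,044.22

Regular pay: 37 × $49.22 = $1,821.14
Overtime pay: 3 × $49.22 × 1.5 = $221.49
Gross pay = $1,821.14 + $221.49 = $2,042.63
403(b): $2,042.63 × 0.0842 = $171.99
Taxable wages = $2,042.63 − $171.99 = $1,870.64
Federal withholding: $1,870.64 × 0.245 = $458.31
State income tax: $1,870.64 × 0.0755 = $141.23
Local income tax: $1,870.64 × 0.0312 = $58.36
PFL insurance: $2,042.63 × 0.012 = $24.51
Social Security tax: $2,042.63 × 0.05 = $102.13
State unemployment insurance (employee share): $2,042.63 × 0.0025 = $5.11
Union dues: $2,042.63 × 0.018 = $36.77
Total deductions = $171.99 + $458.31 + $141.23 + $58.36 + $24.51 + $102.13 + $5.11 + $36.77 = $998.41
Net pay = $2,042.63 − $998.41 = $1,044.22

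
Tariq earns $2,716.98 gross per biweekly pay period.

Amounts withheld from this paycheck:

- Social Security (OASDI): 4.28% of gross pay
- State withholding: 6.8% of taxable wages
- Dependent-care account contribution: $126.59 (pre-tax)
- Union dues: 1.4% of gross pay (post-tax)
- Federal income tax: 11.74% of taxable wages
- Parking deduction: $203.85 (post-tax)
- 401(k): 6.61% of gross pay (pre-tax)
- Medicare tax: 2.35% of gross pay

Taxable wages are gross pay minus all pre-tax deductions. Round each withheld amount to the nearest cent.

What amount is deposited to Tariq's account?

$1,541.81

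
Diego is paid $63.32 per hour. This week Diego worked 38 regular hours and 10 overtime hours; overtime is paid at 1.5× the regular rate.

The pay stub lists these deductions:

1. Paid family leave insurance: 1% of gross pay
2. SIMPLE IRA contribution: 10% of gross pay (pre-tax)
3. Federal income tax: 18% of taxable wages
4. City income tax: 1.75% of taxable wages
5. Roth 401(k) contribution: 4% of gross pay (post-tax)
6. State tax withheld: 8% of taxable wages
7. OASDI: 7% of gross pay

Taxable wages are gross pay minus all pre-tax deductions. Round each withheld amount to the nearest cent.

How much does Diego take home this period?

$1,779.49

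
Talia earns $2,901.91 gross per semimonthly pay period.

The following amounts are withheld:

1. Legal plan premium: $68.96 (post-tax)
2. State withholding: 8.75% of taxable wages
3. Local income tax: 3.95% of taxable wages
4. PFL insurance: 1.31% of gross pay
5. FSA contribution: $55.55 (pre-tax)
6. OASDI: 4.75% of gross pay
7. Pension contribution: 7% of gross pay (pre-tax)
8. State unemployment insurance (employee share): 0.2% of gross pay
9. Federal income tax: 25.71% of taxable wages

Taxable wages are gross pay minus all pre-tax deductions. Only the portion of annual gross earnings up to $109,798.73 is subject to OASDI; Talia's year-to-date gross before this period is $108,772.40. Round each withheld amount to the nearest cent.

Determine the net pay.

$1,466.44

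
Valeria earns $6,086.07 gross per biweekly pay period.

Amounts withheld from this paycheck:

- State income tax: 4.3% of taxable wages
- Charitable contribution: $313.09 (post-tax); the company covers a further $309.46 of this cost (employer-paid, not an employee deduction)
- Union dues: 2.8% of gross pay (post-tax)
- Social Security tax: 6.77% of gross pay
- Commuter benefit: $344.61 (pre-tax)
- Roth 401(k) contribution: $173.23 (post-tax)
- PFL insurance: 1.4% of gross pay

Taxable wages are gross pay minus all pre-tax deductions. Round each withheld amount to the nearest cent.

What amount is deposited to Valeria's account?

$4,340.62

Commuter benefit: $344.61
Taxable wages = $6,086.07 − $344.61 = $5,741.46
State income tax: $5,741.46 × 0.043 = $246.88
PFL insurance: $6,086.07 × 0.014 = $85.20
Social Security tax: $6,086.07 × 0.0677 = $412.03
Roth 401(k) contribution: $173.23
Union dues: $6,086.07 × 0.028 = $170.41
Charitable contribution: $313.09
(Employer's $309.46 toward charitable contribution is not withheld from the employee.)
Total deductions = $344.61 + $246.88 + $85.20 + $412.03 + $173.23 + $170.41 + $313.09 = $1,745.45
Net pay = $6,086.07 − $1,745.45 = $4,340.62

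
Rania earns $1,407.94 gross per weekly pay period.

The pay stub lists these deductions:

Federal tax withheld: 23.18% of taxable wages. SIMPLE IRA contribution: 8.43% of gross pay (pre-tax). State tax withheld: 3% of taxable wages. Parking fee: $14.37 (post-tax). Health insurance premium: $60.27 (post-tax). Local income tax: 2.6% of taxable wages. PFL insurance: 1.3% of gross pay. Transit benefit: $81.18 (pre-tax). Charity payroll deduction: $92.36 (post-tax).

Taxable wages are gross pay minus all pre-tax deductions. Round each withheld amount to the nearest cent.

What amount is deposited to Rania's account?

Transit benefit: $81.18
SIMPLE IRA contribution: $1,407.94 × 0.0843 = $118.69
Pre-tax total = $81.18 + $118.69 = $199.87
Taxable wages = $1,407.94 − $199.87 = $1,208.07
Local income tax: $1,208.07 × 0.026 = $31.41
Federal tax withheld: $1,208.07 × 0.2318 = $280.03
State tax withheld: $1,208.07 × 0.03 = $36.24
PFL insurance: $1,407.94 × 0.013 = $18.30
Parking fee: $14.37
Charity payroll deduction: $92.36
Health insurance premium: $60.27
Total deductions = $81.18 + $118.69 + $31.41 + $280.03 + $36.24 + $18.30 + $14.37 + $92.36 + $60.27 = $732.85
Net pay = $1,407.94 − $732.85 = $675.09

$675.09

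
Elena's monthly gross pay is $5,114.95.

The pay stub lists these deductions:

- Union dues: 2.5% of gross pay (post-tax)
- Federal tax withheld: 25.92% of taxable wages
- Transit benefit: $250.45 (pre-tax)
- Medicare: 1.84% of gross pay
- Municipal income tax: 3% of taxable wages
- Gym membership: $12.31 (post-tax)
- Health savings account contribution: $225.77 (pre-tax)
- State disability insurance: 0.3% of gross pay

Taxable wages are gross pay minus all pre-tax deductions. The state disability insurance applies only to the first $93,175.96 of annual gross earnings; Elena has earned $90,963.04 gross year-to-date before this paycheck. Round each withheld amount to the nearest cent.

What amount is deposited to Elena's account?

Health savings account contribution: $225.77
Transit benefit: $250.45
Pre-tax total = $225.77 + $250.45 = $476.22
Taxable wages = $5,114.95 − $476.22 = $4,638.73
Federal tax withheld: $4,638.73 × 0.2592 = $1,202.36
Municipal income tax: $4,638.73 × 0.03 = $139.16
Medicare: $5,114.95 × 0.0184 = $94.12
State disability insurance: only $93,175.96 − $90,963.04 = $2,212.92 of this check is subject → $2,212.92 × 0.003 = $6.64
Union dues: $5,114.95 × 0.025 = $127.87
Gym membership: $12.31
Total deductions = $225.77 + $250.45 + $1,202.36 + $139.16 + $94.12 + $6.64 + $127.87 + $12.31 = $2,058.68
Net pay = $5,114.95 − $2,058.68 = $3,056.27

$3,056.27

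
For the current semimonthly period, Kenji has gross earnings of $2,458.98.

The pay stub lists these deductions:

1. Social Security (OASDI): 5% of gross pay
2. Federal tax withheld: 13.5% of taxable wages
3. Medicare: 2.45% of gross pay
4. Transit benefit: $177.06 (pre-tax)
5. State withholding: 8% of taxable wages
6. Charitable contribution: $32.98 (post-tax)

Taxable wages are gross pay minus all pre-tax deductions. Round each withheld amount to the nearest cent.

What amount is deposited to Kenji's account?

Transit benefit: $177.06
Taxable wages = $2,458.98 − $177.06 = $2,281.92
Federal tax withheld: $2,281.92 × 0.135 = $308.06
State withholding: $2,281.92 × 0.08 = $182.55
Social Security (OASDI): $2,458.98 × 0.05 = $122.95
Medicare: $2,458.98 × 0.0245 = $60.25
Charitable contribution: $32.98
Total deductions = $177.06 + $308.06 + $182.55 + $122.95 + $60.25 + $32.98 = $883.85
Net pay = $2,458.98 − $883.85 = $1,575.13

$1,575.13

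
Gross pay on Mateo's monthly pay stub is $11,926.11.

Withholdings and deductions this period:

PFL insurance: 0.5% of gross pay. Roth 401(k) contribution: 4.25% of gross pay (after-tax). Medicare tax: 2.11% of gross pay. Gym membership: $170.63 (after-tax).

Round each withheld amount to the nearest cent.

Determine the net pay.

$10,937.35

Medicare tax: $11,926.11 × 0.0211 = $251.64
PFL insurance: $11,926.11 × 0.005 = $59.63
Roth 401(k) contribution: $11,926.11 × 0.0425 = $506.86
Gym membership: $170.63
Total deductions = $251.64 + $59.63 + $506.86 + $170.63 = $988.76
Net pay = $11,926.11 − $988.76 = $10,937.35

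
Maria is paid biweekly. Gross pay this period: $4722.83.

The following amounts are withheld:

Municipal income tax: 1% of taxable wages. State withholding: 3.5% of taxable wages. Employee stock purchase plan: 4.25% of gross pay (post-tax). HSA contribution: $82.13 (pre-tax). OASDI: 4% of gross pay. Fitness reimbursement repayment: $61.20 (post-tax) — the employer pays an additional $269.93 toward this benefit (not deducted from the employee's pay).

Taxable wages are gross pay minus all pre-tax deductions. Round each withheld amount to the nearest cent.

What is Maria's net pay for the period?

$3981.04

HSA contribution: $82.13
Taxable wages = $4722.83 − $82.13 = $4640.70
Municipal income tax: $4640.70 × 0.01 = $46.41
State withholding: $4640.70 × 0.035 = $162.42
OASDI: $4722.83 × 0.04 = $188.91
Fitness reimbursement repayment: $61.20
Employee stock purchase plan: $4722.83 × 0.0425 = $200.72
(Employer's $269.93 toward fitness reimbursement repayment is not withheld from the employee.)
Total deductions = $82.13 + $46.41 + $162.42 + $188.91 + $61.20 + $200.72 = $741.79
Net pay = $4722.83 − $741.79 = $3981.04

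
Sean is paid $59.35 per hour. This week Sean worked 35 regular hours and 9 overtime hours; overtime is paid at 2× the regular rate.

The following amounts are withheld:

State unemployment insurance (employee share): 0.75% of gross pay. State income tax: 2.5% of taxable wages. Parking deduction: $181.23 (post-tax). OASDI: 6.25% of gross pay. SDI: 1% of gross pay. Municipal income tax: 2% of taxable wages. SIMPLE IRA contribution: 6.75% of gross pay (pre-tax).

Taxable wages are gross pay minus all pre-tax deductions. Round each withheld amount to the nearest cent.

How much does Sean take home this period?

$2,368.36

Regular pay: 35 × $59.35 = $2,077.25
Overtime pay: 9 × $59.35 × 2 = $1,068.30
Gross pay = $2,077.25 + $1,068.30 = $3,145.55
SIMPLE IRA contribution: $3,145.55 × 0.0675 = $212.32
Taxable wages = $3,145.55 − $212.32 = $2,933.23
Municipal income tax: $2,933.23 × 0.02 = $58.66
State income tax: $2,933.23 × 0.025 = $73.33
SDI: $3,145.55 × 0.01 = $31.46
OASDI: $3,145.55 × 0.0625 = $196.60
State unemployment insurance (employee share): $3,145.55 × 0.0075 = $23.59
Parking deduction: $181.23
Total deductions = $212.32 + $58.66 + $73.33 + $31.46 + $196.60 + $23.59 + $181.23 = $777.19
Net pay = $3,145.55 − $777.19 = $2,368.36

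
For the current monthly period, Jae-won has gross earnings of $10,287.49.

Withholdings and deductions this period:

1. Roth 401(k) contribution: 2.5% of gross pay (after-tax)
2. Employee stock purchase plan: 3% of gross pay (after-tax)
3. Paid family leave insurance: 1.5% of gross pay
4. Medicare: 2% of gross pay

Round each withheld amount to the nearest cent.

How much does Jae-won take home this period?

$9,361.62

Medicare: $10,287.49 × 0.02 = $205.75
Paid family leave insurance: $10,287.49 × 0.015 = $154.31
Roth 401(k) contribution: $10,287.49 × 0.025 = $257.19
Employee stock purchase plan: $10,287.49 × 0.03 = $308.62
Total deductions = $205.75 + $154.31 + $257.19 + $308.62 = $925.87
Net pay = $10,287.49 − $925.87 = $9,361.62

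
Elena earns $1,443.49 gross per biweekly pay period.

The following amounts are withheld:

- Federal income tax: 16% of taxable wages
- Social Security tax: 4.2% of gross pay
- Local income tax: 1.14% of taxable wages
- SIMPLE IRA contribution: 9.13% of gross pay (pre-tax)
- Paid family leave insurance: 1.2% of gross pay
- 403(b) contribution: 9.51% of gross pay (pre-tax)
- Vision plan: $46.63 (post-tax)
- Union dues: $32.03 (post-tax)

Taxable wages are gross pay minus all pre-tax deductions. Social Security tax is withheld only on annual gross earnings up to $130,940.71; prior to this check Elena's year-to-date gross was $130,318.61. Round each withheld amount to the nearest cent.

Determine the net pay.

403(b) contribution: $1,443.49 × 0.0951 = $137.28
SIMPLE IRA contribution: $1,443.49 × 0.0913 = $131.79
Pre-tax total = $137.28 + $131.79 = $269.07
Taxable wages = $1,443.49 − $269.07 = $1,174.42
Federal income tax: $1,174.42 × 0.16 = $187.91
Local income tax: $1,174.42 × 0.0114 = $13.39
Social Security tax: only $130,940.71 − $130,318.61 = $622.10 of this check is subject → $622.10 × 0.042 = $26.13
Paid family leave insurance: $1,443.49 × 0.012 = $17.32
Vision plan: $46.63
Union dues: $32.03
Total deductions = $137.28 + $131.79 + $187.91 + $13.39 + $26.13 + $17.32 + $46.63 + $32.03 = $592.48
Net pay = $1,443.49 − $592.48 = $851.01

$851.01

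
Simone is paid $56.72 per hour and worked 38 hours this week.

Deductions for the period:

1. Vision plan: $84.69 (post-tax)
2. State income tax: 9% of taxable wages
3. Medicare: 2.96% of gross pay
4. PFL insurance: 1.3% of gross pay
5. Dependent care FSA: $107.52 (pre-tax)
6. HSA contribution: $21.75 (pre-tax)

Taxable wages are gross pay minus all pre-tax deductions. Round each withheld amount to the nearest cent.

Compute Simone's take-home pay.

$1667.23

Gross pay: 38 × $56.72 = $2155.36
Dependent care FSA: $107.52
HSA contribution: $21.75
Pre-tax total = $107.52 + $21.75 = $129.27
Taxable wages = $2155.36 − $129.27 = $2026.09
State income tax: $2026.09 × 0.09 = $182.35
PFL insurance: $2155.36 × 0.013 = $28.02
Medicare: $2155.36 × 0.0296 = $63.80
Vision plan: $84.69
Total deductions = $107.52 + $21.75 + $182.35 + $28.02 + $63.80 + $84.69 = $488.13
Net pay = $2155.36 − $488.13 = $1667.23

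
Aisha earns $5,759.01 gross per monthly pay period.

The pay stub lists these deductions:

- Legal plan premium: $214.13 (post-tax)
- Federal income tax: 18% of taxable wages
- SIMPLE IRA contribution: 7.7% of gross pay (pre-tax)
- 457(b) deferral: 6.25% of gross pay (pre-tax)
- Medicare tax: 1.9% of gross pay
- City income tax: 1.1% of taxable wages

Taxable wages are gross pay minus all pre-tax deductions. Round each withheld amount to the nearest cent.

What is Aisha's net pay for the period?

$3,685.56

457(b) deferral: $5,759.01 × 0.0625 = $359.94
SIMPLE IRA contribution: $5,759.01 × 0.077 = $443.44
Pre-tax total = $359.94 + $443.44 = $803.38
Taxable wages = $5,759.01 − $803.38 = $4,955.63
Federal income tax: $4,955.63 × 0.18 = $892.01
City income tax: $4,955.63 × 0.011 = $54.51
Medicare tax: $5,759.01 × 0.019 = $109.42
Legal plan premium: $214.13
Total deductions = $359.94 + $443.44 + $892.01 + $54.51 + $109.42 + $214.13 = $2,073.45
Net pay = $5,759.01 − $2,073.45 = $3,685.56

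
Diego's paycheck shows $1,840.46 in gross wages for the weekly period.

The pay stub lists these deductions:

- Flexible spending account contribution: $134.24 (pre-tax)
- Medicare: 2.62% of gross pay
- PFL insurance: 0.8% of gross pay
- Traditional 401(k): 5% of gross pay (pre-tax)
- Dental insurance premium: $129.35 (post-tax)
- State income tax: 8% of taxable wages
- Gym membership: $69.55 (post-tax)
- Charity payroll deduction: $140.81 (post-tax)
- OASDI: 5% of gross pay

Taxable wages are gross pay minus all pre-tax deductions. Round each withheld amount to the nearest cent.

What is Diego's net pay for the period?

Traditional 401(k): $1,840.46 × 0.05 = $92.02
Flexible spending account contribution: $134.24
Pre-tax total = $92.02 + $134.24 = $226.26
Taxable wages = $1,840.46 − $226.26 = $1,614.20
State income tax: $1,614.20 × 0.08 = $129.14
Medicare: $1,840.46 × 0.0262 = $48.22
OASDI: $1,840.46 × 0.05 = $92.02
PFL insurance: $1,840.46 × 0.008 = $14.72
Gym membership: $69.55
Dental insurance premium: $129.35
Charity payroll deduction: $140.81
Total deductions = $92.02 + $134.24 + $129.14 + $48.22 + $92.02 + $14.72 + $69.55 + $129.35 + $140.81 = $850.07
Net pay = $1,840.46 − $850.07 = $990.39

$990.39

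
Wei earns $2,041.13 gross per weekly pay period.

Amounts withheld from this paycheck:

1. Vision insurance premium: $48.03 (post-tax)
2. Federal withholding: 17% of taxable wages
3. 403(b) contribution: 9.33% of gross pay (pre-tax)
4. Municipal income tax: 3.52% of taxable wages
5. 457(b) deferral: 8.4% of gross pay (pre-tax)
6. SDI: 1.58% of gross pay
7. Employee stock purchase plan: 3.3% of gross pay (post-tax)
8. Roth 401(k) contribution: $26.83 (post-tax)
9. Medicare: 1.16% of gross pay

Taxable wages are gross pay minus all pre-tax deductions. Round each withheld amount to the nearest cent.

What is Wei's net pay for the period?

403(b) contribution: $2,041.13 × 0.0933 = $190.44
457(b) deferral: $2,041.13 × 0.084 = $171.45
Pre-tax total = $190.44 + $171.45 = $361.89
Taxable wages = $2,041.13 − $361.89 = $1,679.24
Municipal income tax: $1,679.24 × 0.0352 = $59.11
Federal withholding: $1,679.24 × 0.17 = $285.47
SDI: $2,041.13 × 0.0158 = $32.25
Medicare: $2,041.13 × 0.0116 = $23.68
Roth 401(k) contribution: $26.83
Vision insurance premium: $48.03
Employee stock purchase plan: $2,041.13 × 0.033 = $67.36
Total deductions = $190.44 + $171.45 + $59.11 + $285.47 + $32.25 + $23.68 + $26.83 + $48.03 + $67.36 = $904.62
Net pay = $2,041.13 − $904.62 = $1,136.51

$1,136.51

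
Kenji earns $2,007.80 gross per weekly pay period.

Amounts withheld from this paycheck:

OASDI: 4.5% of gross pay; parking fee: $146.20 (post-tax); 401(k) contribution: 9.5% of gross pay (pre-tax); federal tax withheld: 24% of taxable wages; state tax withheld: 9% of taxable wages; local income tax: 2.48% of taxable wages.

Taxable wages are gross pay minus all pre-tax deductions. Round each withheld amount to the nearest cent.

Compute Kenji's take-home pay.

$935.82

401(k) contribution: $2,007.80 × 0.095 = $190.74
Taxable wages = $2,007.80 − $190.74 = $1,817.06
State tax withheld: $1,817.06 × 0.09 = $163.54
Local income tax: $1,817.06 × 0.0248 = $45.06
Federal tax withheld: $1,817.06 × 0.24 = $436.09
OASDI: $2,007.80 × 0.045 = $90.35
Parking fee: $146.20
Total deductions = $190.74 + $163.54 + $45.06 + $436.09 + $90.35 + $146.20 = $1,071.98
Net pay = $2,007.80 − $1,071.98 = $935.82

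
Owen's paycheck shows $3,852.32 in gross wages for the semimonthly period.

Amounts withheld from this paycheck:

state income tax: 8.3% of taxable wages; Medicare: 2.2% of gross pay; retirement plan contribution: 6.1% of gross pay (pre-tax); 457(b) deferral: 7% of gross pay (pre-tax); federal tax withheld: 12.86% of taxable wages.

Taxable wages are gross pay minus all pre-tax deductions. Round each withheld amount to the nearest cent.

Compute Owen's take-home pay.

Retirement plan contribution: $3,852.32 × 0.061 = $234.99
457(b) deferral: $3,852.32 × 0.07 = $269.66
Pre-tax total = $234.99 + $269.66 = $504.65
Taxable wages = $3,852.32 − $504.65 = $3,347.67
Federal tax withheld: $3,347.67 × 0.1286 = $430.51
State income tax: $3,347.67 × 0.083 = $277.86
Medicare: $3,852.32 × 0.022 = $84.75
Total deductions = $234.99 + $269.66 + $430.51 + $277.86 + $84.75 = $1,297.77
Net pay = $3,852.32 − $1,297.77 = $2,554.55

$2,554.55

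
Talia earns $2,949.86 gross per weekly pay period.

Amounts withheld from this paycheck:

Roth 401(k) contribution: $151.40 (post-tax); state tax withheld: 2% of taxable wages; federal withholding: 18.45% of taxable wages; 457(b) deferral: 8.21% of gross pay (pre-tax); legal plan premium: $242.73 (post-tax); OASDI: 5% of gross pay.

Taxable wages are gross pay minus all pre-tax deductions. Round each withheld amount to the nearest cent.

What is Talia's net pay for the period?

$1,612.34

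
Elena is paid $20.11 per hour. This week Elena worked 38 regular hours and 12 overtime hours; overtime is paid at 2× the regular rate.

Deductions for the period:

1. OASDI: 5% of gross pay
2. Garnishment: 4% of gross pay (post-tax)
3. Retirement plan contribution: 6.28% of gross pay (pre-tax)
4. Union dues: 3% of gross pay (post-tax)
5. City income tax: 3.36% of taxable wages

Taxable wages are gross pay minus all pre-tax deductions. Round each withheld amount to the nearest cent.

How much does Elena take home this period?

$979.65

Regular pay: 38 × $20.11 = $764.18
Overtime pay: 12 × $20.11 × 2 = $482.64
Gross pay = $764.18 + $482.64 = $1,246.82
Retirement plan contribution: $1,246.82 × 0.0628 = $78.30
Taxable wages = $1,246.82 − $78.30 = $1,168.52
City income tax: $1,168.52 × 0.0336 = $39.26
OASDI: $1,246.82 × 0.05 = $62.34
Garnishment: $1,246.82 × 0.04 = $49.87
Union dues: $1,246.82 × 0.03 = $37.40
Total deductions = $78.30 + $39.26 + $62.34 + $49.87 + $37.40 = $267.17
Net pay = $1,246.82 − $267.17 = $979.65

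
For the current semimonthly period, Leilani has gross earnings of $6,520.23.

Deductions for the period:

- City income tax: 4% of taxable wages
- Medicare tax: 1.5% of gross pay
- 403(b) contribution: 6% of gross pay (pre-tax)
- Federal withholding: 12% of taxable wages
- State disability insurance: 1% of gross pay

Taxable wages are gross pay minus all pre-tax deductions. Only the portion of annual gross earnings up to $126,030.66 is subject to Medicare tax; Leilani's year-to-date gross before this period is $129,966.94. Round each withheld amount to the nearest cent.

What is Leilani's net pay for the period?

$5,083.18

403(b) contribution: $6,520.23 × 0.06 = $391.21
Taxable wages = $6,520.23 − $391.21 = $6,129.02
City income tax: $6,129.02 × 0.04 = $245.16
Federal withholding: $6,129.02 × 0.12 = $735.48
Medicare tax: annual cap $126,030.66 already reached (YTD $129,966.94), so $0.00
State disability insurance: $6,520.23 × 0.01 = $65.20
Total deductions = $391.21 + $245.16 + $735.48 + $0.00 + $65.20 = $1,437.05
Net pay = $6,520.23 − $1,437.05 = $5,083.18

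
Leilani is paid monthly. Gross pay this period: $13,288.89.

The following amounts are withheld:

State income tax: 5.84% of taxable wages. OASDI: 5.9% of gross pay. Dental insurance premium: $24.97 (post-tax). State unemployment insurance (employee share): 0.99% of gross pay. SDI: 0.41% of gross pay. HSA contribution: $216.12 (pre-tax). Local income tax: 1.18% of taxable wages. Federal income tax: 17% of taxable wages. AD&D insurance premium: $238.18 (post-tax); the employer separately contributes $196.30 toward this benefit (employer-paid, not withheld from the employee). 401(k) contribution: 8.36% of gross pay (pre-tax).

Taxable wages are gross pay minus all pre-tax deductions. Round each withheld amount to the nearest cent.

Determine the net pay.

$7,855.36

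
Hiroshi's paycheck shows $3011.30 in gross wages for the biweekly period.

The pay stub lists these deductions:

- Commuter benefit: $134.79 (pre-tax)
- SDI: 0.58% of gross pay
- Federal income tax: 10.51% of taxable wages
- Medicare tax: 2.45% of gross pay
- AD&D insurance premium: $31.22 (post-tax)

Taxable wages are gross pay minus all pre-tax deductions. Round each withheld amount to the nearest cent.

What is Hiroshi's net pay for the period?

$2451.72

Commuter benefit: $134.79
Taxable wages = $3011.30 − $134.79 = $2876.51
Federal income tax: $2876.51 × 0.1051 = $302.32
Medicare tax: $3011.30 × 0.0245 = $73.78
SDI: $3011.30 × 0.0058 = $17.47
AD&D insurance premium: $31.22
Total deductions = $134.79 + $302.32 + $73.78 + $17.47 + $31.22 = $559.58
Net pay = $3011.30 − $559.58 = $2451.72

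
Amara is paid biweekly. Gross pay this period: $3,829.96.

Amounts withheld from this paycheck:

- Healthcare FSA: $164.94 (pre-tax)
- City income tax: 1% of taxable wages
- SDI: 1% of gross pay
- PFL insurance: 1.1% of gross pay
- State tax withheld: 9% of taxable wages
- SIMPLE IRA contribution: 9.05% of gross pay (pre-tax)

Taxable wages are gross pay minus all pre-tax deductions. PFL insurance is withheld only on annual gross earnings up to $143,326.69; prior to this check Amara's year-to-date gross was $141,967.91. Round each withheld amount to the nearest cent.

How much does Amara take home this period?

SIMPLE IRA contribution: $3,829.96 × 0.0905 = $346.61
Healthcare FSA: $164.94
Pre-tax total = $346.61 + $164.94 = $511.55
Taxable wages = $3,829.96 − $511.55 = $3,318.41
City income tax: $3,318.41 × 0.01 = $33.18
State tax withheld: $3,318.41 × 0.09 = $298.66
SDI: $3,829.96 × 0.01 = $38.30
PFL insurance: only $143,326.69 − $141,967.91 = $1,358.78 of this check is subject → $1,358.78 × 0.011 = $14.95
Total deductions = $346.61 + $164.94 + $33.18 + $298.66 + $38.30 + $14.95 = $896.64
Net pay = $3,829.96 − $896.64 = $2,933.32

$2,933.32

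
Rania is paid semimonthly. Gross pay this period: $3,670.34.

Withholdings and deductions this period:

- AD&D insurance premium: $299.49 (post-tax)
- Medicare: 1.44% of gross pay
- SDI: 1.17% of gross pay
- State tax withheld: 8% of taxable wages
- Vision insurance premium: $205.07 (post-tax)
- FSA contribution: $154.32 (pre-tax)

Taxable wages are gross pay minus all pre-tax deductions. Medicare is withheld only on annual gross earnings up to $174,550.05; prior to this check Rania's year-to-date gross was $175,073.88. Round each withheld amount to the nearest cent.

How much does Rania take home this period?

$2,687.24

FSA contribution: $154.32
Taxable wages = $3,670.34 − $154.32 = $3,516.02
State tax withheld: $3,516.02 × 0.08 = $281.28
SDI: $3,670.34 × 0.0117 = $42.94
Medicare: annual cap $174,550.05 already reached (YTD $175,073.88), so $0.00
AD&D insurance premium: $299.49
Vision insurance premium: $205.07
Total deductions = $154.32 + $281.28 + $42.94 + $0.00 + $299.49 + $205.07 = $983.10
Net pay = $3,670.34 − $983.10 = $2,687.24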